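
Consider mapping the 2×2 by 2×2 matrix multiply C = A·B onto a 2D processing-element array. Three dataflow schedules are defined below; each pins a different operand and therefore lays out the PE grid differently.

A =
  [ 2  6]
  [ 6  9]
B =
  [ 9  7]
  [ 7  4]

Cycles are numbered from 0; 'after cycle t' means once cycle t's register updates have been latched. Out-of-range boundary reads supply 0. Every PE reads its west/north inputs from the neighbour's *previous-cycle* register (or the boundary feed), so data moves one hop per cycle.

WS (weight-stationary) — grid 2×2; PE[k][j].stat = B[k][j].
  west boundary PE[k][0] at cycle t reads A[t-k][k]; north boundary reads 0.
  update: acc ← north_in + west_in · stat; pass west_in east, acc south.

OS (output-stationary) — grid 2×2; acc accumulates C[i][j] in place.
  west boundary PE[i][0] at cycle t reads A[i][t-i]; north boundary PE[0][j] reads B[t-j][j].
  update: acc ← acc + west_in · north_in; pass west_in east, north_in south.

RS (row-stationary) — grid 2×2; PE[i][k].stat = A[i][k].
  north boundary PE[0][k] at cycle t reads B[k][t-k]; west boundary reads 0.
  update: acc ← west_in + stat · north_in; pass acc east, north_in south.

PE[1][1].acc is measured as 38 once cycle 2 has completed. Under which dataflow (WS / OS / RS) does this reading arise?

dataflow = WS

Under WS (2×2), PE[1][1]:
  0: (1,1).acc=0  regs=<0,0>
  1: (1,1).acc=0  regs=<0,0>
  2: (1,1).acc=38  regs=<6,38>
Under OS (2×2), PE[1][1]:
  0: (1,1).acc=0  regs=<0,0>
  1: (1,1).acc=0  regs=<0,0>
  2: (1,1).acc=42  regs=<6,7>
Under RS (2×2), PE[1][1]:
  0: (1,1).acc=0  regs=<0,0>
  1: (1,1).acc=0  regs=<0,0>
  2: (1,1).acc=117  regs=<117,7>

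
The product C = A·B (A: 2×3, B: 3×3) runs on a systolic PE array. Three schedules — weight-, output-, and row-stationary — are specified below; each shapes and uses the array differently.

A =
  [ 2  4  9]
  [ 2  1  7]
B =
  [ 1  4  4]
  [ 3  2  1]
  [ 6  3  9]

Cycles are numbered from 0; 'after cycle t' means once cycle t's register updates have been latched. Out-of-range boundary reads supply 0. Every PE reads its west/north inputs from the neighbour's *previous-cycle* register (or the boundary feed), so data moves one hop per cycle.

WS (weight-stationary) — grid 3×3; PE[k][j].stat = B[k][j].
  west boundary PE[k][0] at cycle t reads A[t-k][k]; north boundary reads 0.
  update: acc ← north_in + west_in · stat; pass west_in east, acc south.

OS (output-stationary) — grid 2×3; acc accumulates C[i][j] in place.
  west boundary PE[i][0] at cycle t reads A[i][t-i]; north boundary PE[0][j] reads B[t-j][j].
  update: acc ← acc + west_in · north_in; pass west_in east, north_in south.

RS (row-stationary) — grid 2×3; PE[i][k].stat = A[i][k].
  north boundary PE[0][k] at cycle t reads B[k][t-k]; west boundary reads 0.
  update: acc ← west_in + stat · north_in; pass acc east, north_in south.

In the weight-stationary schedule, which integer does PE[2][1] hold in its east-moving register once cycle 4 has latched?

register = 7

WS 3×3: PE[2][1] cycle-by-cycle (with neighbour feeds):
  0: (1,1).acc=0  regs=<0,0>
  0: (2,0).acc=0  regs=<0,0>
  0: (2,1).acc=0  regs=<0,0>
  1: (1,1).acc=0  regs=<0,0>
  1: (2,0).acc=0  regs=<0,0>
  1: (2,1).acc=0  regs=<0,0>
  2: (1,1).acc=16  regs=<4,16>
  2: (2,0).acc=68  regs=<9,68>
  2: (2,1).acc=0  regs=<0,0>
  3: (1,1).acc=10  regs=<1,10>
  3: (2,0).acc=47  regs=<7,47>
  3: (2,1).acc=43  regs=<9,43>
  4: (1,1).acc=0  regs=<0,0>
  4: (2,0).acc=0  regs=<0,0>
  4: (2,1).acc=31  regs=<7,31>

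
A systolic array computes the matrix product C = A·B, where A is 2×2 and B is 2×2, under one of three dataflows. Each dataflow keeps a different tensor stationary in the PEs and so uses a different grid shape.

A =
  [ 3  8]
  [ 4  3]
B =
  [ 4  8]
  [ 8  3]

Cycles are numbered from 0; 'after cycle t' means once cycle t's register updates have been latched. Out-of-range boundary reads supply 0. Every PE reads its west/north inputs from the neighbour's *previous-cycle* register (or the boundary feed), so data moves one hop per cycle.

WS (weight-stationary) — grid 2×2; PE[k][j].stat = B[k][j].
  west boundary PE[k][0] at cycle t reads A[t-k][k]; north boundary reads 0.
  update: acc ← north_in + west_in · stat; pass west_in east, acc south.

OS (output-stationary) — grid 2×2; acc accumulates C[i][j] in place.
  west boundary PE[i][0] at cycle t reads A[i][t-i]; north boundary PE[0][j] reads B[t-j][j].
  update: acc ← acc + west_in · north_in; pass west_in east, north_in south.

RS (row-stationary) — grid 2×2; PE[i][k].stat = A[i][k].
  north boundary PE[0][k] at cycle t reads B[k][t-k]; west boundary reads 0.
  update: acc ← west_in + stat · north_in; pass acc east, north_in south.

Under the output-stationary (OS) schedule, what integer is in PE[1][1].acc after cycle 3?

OS (2×2). Following PE[1][1] plus its west/north inputs:
  0: (0,1).acc=0  regs=<0,0>
  0: (1,0).acc=0  regs=<0,0>
  0: (1,1).acc=0  regs=<0,0>
  1: (0,1).acc=24  regs=<3,8>
  1: (1,0).acc=16  regs=<4,4>
  1: (1,1).acc=0  regs=<0,0>
  2: (0,1).acc=48  regs=<8,3>
  2: (1,0).acc=40  regs=<3,8>
  2: (1,1).acc=32  regs=<4,8>
  3: (0,1).acc=48  regs=<0,0>
  3: (1,0).acc=40  regs=<0,0>
  3: (1,1).acc=41  regs=<3,3>

PE[1][1].acc = 41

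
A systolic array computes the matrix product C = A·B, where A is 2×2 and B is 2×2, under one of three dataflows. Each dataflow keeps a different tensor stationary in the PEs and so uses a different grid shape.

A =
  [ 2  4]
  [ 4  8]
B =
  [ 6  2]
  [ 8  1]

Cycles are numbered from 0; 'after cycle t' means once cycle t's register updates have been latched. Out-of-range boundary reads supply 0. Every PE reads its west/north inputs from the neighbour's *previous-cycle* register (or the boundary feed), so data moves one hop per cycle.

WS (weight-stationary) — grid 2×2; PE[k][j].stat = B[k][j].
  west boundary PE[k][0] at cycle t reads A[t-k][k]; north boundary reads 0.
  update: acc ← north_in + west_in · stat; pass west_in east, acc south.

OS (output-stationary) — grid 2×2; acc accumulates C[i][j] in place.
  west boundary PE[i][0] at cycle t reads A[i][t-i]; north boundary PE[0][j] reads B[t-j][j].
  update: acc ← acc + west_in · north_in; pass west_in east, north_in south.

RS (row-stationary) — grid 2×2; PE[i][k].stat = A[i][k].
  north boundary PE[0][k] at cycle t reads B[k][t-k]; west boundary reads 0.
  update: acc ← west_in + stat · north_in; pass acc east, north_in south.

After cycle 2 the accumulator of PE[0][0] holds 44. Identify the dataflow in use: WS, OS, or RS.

dataflow = OS

— WS: 2×2; PE[0][0] trace:
  c0 r0c0: 12 / 2 / 12
  c1 r0c0: 24 / 4 / 24
  c2 r0c0: 0 / 0 / 0
— OS: 2×2; PE[0][0] trace:
  c0 r0c0: 12 / 2 / 6
  c1 r0c0: 44 / 4 / 8
  c2 r0c0: 44 / 0 / 0
— RS: 2×2; PE[0][0] trace:
  c0 r0c0: 12 / 12 / 6
  c1 r0c0: 4 / 4 / 2
  c2 r0c0: 0 / 0 / 0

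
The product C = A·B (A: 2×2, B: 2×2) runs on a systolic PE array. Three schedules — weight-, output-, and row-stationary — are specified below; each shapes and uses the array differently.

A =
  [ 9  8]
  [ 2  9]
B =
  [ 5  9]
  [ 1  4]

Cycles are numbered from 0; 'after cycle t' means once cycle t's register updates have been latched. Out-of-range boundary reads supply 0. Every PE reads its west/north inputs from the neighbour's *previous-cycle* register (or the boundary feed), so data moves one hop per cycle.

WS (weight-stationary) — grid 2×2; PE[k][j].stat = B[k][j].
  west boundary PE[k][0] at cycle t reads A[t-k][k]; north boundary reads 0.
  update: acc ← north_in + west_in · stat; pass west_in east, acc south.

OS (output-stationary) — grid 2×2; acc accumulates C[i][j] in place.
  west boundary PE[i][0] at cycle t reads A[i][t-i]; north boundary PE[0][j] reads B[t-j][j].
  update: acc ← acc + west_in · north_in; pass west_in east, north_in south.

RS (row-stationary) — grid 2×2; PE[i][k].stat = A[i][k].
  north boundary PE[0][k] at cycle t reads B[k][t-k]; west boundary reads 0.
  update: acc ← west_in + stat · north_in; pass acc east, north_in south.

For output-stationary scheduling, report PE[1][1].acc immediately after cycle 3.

PE[1][1].acc = 54

OS 2×2: PE[1][1] cycle-by-cycle (with neighbour feeds):
  c0 r0c1: 0 / 0 / 0
  c0 r1c0: 0 / 0 / 0
  c0 r1c1: 0 / 0 / 0
  c1 r0c1: 81 / 9 / 9
  c1 r1c0: 10 / 2 / 5
  c1 r1c1: 0 / 0 / 0
  c2 r0c1: 113 / 8 / 4
  c2 r1c0: 19 / 9 / 1
  c2 r1c1: 18 / 2 / 9
  c3 r0c1: 113 / 0 / 0
  c3 r1c0: 19 / 0 / 0
  c3 r1c1: 54 / 9 / 4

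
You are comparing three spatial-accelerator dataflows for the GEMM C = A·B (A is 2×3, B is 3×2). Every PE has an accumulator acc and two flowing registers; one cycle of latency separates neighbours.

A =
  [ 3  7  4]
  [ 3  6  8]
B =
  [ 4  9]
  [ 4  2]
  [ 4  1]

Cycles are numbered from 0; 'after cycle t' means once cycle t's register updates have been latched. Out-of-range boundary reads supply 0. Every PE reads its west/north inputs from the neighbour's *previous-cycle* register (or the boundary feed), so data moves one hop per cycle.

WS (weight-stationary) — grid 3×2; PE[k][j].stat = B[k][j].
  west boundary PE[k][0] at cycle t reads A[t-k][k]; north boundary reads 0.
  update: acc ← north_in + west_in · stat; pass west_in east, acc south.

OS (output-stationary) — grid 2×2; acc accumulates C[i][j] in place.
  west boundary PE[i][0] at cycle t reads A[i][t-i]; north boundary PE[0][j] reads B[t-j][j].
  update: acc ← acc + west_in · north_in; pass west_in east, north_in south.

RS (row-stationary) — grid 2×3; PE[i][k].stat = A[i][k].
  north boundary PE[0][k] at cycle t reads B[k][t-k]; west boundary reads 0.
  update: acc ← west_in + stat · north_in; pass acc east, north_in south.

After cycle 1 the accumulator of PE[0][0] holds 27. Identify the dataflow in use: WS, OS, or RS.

dataflow = RS

— WS: 3×2; PE[0][0] trace:
  @0  [0,0]  acc 12  |  →3  ↓12
  @1  [0,0]  acc 12  |  →3  ↓12
— OS: 2×2; PE[0][0] trace:
  @0  [0,0]  acc 12  |  →3  ↓4
  @1  [0,0]  acc 40  |  →7  ↓4
— RS: 2×3; PE[0][0] trace:
  @0  [0,0]  acc 12  |  →12  ↓4
  @1  [0,0]  acc 27  |  →27  ↓9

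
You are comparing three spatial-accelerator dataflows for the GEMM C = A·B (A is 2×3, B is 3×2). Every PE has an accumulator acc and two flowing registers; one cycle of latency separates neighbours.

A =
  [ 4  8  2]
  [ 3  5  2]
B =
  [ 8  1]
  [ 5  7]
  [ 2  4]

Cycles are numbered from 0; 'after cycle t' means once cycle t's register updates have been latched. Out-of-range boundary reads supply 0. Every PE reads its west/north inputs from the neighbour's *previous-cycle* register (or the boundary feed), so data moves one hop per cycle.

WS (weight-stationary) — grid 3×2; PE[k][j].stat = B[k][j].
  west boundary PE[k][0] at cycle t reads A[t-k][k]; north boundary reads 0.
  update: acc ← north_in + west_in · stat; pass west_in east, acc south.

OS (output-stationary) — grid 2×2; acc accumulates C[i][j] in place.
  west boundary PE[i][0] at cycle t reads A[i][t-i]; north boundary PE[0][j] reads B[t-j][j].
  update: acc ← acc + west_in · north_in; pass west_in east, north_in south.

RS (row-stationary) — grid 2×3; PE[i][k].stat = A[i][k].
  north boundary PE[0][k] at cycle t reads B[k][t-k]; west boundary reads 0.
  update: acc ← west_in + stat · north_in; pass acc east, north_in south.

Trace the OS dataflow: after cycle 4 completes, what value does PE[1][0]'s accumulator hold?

PE[1][0].acc = 53

OS on a 2×2 grid — tracing PE[1][0] and its feeders:
  step 0 · PE0,0: acc=32; fwd→4 fwd↓8
  step 0 · PE1,0: acc=0; fwd→0 fwd↓0
  step 1 · PE0,0: acc=72; fwd→8 fwd↓5
  step 1 · PE1,0: acc=24; fwd→3 fwd↓8
  step 2 · PE0,0: acc=76; fwd→2 fwd↓2
  step 2 · PE1,0: acc=49; fwd→5 fwd↓5
  step 3 · PE0,0: acc=76; fwd→0 fwd↓0
  step 3 · PE1,0: acc=53; fwd→2 fwd↓2
  step 4 · PE0,0: acc=76; fwd→0 fwd↓0
  step 4 · PE1,0: acc=53; fwd→0 fwd↓0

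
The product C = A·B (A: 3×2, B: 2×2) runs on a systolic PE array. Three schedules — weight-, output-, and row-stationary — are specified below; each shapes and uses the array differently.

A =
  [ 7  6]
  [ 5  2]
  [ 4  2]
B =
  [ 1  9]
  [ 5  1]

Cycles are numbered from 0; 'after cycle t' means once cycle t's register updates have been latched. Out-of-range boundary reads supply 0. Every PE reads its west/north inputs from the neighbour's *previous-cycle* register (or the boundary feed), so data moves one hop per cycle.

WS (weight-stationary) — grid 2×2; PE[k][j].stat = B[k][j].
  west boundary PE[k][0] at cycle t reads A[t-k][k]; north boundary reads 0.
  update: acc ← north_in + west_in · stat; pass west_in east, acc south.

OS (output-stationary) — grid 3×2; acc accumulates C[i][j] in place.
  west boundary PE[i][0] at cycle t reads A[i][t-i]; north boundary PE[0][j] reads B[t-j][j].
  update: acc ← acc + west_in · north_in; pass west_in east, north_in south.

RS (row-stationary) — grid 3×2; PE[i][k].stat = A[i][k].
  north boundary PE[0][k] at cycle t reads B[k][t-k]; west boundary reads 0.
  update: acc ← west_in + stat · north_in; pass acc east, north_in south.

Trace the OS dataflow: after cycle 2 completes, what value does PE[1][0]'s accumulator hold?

OS 3×2: PE[1][0] cycle-by-cycle (with neighbour feeds):
  c0 r0c0: 7 / 7 / 1
  c0 r1c0: 0 / 0 / 0
  c1 r0c0: 37 / 6 / 5
  c1 r1c0: 5 / 5 / 1
  c2 r0c0: 37 / 0 / 0
  c2 r1c0: 15 / 2 / 5

PE[1][0].acc = 15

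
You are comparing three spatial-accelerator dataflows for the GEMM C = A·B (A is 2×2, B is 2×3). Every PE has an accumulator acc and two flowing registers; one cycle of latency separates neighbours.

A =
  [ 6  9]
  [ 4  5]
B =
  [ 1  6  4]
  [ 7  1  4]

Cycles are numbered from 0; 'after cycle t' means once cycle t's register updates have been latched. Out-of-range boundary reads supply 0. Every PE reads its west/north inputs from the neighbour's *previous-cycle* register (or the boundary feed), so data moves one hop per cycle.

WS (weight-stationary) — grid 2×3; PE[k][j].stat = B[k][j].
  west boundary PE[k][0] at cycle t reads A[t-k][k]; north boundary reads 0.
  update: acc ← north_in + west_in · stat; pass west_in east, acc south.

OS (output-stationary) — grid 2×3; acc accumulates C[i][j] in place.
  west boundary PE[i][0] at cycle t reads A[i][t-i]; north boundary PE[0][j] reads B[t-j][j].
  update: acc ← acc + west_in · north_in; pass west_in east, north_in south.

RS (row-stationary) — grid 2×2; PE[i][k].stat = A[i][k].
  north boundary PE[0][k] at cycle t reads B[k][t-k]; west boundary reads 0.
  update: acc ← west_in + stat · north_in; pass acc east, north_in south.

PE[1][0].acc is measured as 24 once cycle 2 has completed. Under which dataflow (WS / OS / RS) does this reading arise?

WS (2×3 grid), PE[1][0]:
  cycle 0: PE[1][0] → acc 0, east 0, south 0
  cycle 1: PE[1][0] → acc 69, east 9, south 69
  cycle 2: PE[1][0] → acc 39, east 5, south 39
OS (2×3 grid), PE[1][0]:
  cycle 0: PE[1][0] → acc 0, east 0, south 0
  cycle 1: PE[1][0] → acc 4, east 4, south 1
  cycle 2: PE[1][0] → acc 39, east 5, south 7
RS (2×2 grid), PE[1][0]:
  cycle 0: PE[1][0] → acc 0, east 0, south 0
  cycle 1: PE[1][0] → acc 4, east 4, south 1
  cycle 2: PE[1][0] → acc 24, east 24, south 6

dataflow = RS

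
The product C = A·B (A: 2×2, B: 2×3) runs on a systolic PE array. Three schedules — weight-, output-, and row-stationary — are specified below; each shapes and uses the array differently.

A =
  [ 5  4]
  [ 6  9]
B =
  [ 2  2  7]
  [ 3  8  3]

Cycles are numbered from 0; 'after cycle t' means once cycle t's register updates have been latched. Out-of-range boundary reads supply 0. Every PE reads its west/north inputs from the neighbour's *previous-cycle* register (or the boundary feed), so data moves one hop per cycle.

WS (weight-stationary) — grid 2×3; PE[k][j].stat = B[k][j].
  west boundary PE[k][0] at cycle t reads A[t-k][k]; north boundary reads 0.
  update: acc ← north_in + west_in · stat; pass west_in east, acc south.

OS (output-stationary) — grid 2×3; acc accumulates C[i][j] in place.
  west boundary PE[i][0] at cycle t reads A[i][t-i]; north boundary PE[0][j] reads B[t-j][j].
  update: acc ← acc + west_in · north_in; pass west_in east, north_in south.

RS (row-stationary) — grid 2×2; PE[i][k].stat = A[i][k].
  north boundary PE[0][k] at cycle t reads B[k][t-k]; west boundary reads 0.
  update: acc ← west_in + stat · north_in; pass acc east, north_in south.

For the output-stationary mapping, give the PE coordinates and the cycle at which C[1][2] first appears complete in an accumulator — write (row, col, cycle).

(row, col, cycle) = (1, 2, 4)

OS — PE[1][2] is where C[1][2] collects:
  [0] (1,2) acc=0 (h:0 v:0)
  [1] (1,2) acc=0 (h:0 v:0)
  [2] (1,2) acc=0 (h:0 v:0)
  [3] (1,2) acc=42 (h:6 v:7)
  [4] (1,2) acc=69 (h:9 v:3)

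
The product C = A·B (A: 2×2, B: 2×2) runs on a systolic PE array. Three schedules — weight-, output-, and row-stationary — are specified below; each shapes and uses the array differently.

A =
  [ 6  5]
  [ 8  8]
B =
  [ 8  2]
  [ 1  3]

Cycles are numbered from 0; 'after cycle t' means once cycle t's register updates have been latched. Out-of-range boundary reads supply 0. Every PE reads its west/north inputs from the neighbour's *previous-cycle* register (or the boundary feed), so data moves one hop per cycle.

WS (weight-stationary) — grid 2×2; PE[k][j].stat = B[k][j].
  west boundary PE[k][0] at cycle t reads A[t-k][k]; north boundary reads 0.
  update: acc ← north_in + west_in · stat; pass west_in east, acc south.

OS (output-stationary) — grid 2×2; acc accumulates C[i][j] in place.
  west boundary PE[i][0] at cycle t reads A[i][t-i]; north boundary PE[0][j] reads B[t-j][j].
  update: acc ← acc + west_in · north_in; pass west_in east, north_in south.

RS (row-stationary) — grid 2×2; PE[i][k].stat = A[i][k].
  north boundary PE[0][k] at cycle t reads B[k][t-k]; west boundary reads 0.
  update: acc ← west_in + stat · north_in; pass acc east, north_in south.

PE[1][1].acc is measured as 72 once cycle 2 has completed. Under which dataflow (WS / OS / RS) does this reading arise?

dataflow = RS

Under WS (2×2), PE[1][1]:
  t=0 PE[1][1]: acc=0 h=0 v=0
  t=1 PE[1][1]: acc=0 h=0 v=0
  t=2 PE[1][1]: acc=27 h=5 v=27
Under OS (2×2), PE[1][1]:
  t=0 PE[1][1]: acc=0 h=0 v=0
  t=1 PE[1][1]: acc=0 h=0 v=0
  t=2 PE[1][1]: acc=16 h=8 v=2
Under RS (2×2), PE[1][1]:
  t=0 PE[1][1]: acc=0 h=0 v=0
  t=1 PE[1][1]: acc=0 h=0 v=0
  t=2 PE[1][1]: acc=72 h=72 v=1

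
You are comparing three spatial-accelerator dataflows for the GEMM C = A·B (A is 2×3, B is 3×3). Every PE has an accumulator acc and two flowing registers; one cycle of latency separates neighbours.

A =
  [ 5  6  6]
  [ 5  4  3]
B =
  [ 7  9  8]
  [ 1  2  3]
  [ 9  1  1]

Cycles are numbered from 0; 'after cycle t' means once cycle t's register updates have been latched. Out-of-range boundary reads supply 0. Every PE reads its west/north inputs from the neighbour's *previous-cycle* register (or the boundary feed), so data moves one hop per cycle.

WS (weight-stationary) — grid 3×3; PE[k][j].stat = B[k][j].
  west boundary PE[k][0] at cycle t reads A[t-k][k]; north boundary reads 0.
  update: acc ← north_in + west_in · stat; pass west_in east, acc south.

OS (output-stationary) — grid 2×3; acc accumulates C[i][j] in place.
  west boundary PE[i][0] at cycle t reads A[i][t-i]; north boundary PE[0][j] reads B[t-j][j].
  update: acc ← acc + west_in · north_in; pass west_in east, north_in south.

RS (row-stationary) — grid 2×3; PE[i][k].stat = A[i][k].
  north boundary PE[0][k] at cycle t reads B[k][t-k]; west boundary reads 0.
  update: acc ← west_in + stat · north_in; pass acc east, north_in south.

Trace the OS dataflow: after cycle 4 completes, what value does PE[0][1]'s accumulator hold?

OS (2×3). Following PE[0][1] plus its west/north inputs:
  step 0 · PE0,0: acc=35; fwd→5 fwd↓7
  step 0 · PE0,1: acc=0; fwd→0 fwd↓0
  step 1 · PE0,0: acc=41; fwd→6 fwd↓1
  step 1 · PE0,1: acc=45; fwd→5 fwd↓9
  step 2 · PE0,0: acc=95; fwd→6 fwd↓9
  step 2 · PE0,1: acc=57; fwd→6 fwd↓2
  step 3 · PE0,0: acc=95; fwd→0 fwd↓0
  step 3 · PE0,1: acc=63; fwd→6 fwd↓1
  step 4 · PE0,0: acc=95; fwd→0 fwd↓0
  step 4 · PE0,1: acc=63; fwd→0 fwd↓0

PE[0][1].acc = 63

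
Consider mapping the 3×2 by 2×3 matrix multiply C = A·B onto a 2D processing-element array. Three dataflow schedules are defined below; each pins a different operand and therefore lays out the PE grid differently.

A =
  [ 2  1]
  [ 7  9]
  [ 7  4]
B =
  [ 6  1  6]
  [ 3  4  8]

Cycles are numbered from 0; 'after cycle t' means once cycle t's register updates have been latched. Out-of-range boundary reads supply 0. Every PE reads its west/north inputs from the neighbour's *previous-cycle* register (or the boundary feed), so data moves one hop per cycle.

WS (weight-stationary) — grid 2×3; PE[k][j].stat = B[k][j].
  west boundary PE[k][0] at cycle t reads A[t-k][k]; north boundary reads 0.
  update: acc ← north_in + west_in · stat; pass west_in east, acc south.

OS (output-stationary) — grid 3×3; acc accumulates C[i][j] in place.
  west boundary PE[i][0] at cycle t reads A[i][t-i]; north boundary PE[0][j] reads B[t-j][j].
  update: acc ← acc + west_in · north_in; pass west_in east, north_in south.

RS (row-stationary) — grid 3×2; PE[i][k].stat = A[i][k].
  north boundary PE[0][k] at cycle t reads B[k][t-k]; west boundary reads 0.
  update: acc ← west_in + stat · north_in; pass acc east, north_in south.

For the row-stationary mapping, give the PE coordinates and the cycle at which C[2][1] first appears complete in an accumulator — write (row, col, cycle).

RS — PE[2][1] is where C[2][1] collects:
  cycle 0: PE[2][1] → acc 0, east 0, south 0
  cycle 1: PE[2][1] → acc 0, east 0, south 0
  cycle 2: PE[2][1] → acc 0, east 0, south 0
  cycle 3: PE[2][1] → acc 54, east 54, south 3
  cycle 4: PE[2][1] → acc 23, east 23, south 4

(row, col, cycle) = (2, 1, 4)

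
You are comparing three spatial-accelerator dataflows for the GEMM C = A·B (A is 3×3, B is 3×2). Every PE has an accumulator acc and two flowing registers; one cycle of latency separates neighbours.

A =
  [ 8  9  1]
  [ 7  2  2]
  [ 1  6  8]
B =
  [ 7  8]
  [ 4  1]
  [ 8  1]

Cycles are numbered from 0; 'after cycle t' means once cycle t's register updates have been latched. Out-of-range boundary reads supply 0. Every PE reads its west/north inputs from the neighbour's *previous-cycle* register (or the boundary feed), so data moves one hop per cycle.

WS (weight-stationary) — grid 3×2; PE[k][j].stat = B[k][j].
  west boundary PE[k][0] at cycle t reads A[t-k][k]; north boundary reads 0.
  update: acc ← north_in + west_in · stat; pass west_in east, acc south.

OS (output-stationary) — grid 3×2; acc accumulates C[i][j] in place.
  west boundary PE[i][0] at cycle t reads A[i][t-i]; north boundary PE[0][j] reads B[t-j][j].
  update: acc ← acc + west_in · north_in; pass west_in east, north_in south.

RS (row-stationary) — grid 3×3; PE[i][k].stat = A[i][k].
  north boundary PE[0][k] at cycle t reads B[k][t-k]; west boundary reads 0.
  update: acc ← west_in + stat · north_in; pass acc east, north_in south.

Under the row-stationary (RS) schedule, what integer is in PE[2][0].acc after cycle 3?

PE[2][0].acc = 8

RS (3×3). Following PE[2][0] plus its west/north inputs:
  t=0 PE[1][0]: acc=0 h=0 v=0
  t=0 PE[2][0]: acc=0 h=0 v=0
  t=1 PE[1][0]: acc=49 h=49 v=7
  t=1 PE[2][0]: acc=0 h=0 v=0
  t=2 PE[1][0]: acc=56 h=56 v=8
  t=2 PE[2][0]: acc=7 h=7 v=7
  t=3 PE[1][0]: acc=0 h=0 v=0
  t=3 PE[2][0]: acc=8 h=8 v=8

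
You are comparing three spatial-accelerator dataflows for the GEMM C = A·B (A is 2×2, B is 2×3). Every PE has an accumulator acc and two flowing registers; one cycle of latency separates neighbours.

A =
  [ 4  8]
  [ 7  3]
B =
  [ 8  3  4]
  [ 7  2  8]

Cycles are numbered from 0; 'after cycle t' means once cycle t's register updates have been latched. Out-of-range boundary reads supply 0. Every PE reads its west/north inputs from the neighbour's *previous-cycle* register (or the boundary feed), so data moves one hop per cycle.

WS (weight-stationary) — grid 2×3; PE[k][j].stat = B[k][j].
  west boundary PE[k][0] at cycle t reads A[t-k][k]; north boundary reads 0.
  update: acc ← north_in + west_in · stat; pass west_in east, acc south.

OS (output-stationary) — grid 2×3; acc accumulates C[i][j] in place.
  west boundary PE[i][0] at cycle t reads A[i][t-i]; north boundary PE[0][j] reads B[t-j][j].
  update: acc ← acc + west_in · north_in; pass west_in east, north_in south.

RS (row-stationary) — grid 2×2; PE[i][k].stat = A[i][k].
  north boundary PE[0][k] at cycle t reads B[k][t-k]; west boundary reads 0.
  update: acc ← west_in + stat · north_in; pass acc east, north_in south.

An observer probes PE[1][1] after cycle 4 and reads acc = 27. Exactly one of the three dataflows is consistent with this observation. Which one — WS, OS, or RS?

WS (2×3 grid), PE[1][1]:
  cycle 0: PE[1][1] → acc 0, east 0, south 0
  cycle 1: PE[1][1] → acc 0, east 0, south 0
  cycle 2: PE[1][1] → acc 28, east 8, south 28
  cycle 3: PE[1][1] → acc 27, east 3, south 27
  cycle 4: PE[1][1] → acc 0, east 0, south 0
OS (2×3 grid), PE[1][1]:
  cycle 0: PE[1][1] → acc 0, east 0, south 0
  cycle 1: PE[1][1] → acc 0, east 0, south 0
  cycle 2: PE[1][1] → acc 21, east 7, south 3
  cycle 3: PE[1][1] → acc 27, east 3, south 2
  cycle 4: PE[1][1] → acc 27, east 0, south 0
RS (2×2 grid), PE[1][1]:
  cycle 0: PE[1][1] → acc 0, east 0, south 0
  cycle 1: PE[1][1] → acc 0, east 0, south 0
  cycle 2: PE[1][1] → acc 77, east 77, south 7
  cycle 3: PE[1][1] → acc 27, east 27, south 2
  cycle 4: PE[1][1] → acc 52, east 52, south 8

dataflow = OS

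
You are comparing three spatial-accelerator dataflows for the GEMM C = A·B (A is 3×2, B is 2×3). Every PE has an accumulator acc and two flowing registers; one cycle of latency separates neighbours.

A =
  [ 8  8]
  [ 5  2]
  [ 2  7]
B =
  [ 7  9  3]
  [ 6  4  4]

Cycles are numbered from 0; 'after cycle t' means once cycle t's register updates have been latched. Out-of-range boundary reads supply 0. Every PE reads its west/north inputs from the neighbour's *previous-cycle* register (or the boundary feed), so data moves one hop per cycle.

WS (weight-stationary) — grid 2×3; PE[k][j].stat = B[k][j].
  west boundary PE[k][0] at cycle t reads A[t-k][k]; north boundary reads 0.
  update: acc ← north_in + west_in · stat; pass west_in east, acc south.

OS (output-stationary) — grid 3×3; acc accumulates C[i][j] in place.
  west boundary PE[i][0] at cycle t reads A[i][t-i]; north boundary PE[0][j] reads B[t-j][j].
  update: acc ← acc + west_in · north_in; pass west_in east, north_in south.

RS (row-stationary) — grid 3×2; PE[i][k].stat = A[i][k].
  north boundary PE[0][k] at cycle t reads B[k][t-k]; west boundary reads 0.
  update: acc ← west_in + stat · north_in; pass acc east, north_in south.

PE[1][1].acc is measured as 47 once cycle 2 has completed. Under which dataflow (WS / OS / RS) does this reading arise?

— WS: 2×3; PE[1][1] trace:
  c0 r1c1: 0 / 0 / 0
  c1 r1c1: 0 / 0 / 0
  c2 r1c1: 104 / 8 / 104
— OS: 3×3; PE[1][1] trace:
  c0 r1c1: 0 / 0 / 0
  c1 r1c1: 0 / 0 / 0
  c2 r1c1: 45 / 5 / 9
— RS: 3×2; PE[1][1] trace:
  c0 r1c1: 0 / 0 / 0
  c1 r1c1: 0 / 0 / 0
  c2 r1c1: 47 / 47 / 6

dataflow = RS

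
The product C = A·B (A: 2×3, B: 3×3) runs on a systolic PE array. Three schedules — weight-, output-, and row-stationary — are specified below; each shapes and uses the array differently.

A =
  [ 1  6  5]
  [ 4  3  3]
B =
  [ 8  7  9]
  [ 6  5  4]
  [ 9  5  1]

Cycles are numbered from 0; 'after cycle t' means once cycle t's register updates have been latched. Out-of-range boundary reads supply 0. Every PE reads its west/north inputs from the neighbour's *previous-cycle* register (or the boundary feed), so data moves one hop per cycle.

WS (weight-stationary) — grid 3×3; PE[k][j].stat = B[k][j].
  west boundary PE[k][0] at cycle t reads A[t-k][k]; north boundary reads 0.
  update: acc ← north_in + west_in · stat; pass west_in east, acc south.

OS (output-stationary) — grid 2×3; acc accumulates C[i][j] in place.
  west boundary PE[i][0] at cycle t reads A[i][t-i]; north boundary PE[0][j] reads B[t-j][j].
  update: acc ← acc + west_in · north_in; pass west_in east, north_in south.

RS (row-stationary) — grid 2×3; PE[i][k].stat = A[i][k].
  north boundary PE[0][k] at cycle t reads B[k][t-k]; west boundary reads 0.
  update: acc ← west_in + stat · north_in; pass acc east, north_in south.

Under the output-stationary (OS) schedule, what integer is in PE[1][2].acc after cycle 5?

PE[1][2].acc = 51

OS on a 2×3 grid — tracing PE[1][2] and its feeders:
  t=0 PE[0][2]: acc=0 h=0 v=0
  t=0 PE[1][1]: acc=0 h=0 v=0
  t=0 PE[1][2]: acc=0 h=0 v=0
  t=1 PE[0][2]: acc=0 h=0 v=0
  t=1 PE[1][1]: acc=0 h=0 v=0
  t=1 PE[1][2]: acc=0 h=0 v=0
  t=2 PE[0][2]: acc=9 h=1 v=9
  t=2 PE[1][1]: acc=28 h=4 v=7
  t=2 PE[1][2]: acc=0 h=0 v=0
  t=3 PE[0][2]: acc=33 h=6 v=4
  t=3 PE[1][1]: acc=43 h=3 v=5
  t=3 PE[1][2]: acc=36 h=4 v=9
  t=4 PE[0][2]: acc=38 h=5 v=1
  t=4 PE[1][1]: acc=58 h=3 v=5
  t=4 PE[1][2]: acc=48 h=3 v=4
  t=5 PE[0][2]: acc=38 h=0 v=0
  t=5 PE[1][1]: acc=58 h=0 v=0
  t=5 PE[1][2]: acc=51 h=3 v=1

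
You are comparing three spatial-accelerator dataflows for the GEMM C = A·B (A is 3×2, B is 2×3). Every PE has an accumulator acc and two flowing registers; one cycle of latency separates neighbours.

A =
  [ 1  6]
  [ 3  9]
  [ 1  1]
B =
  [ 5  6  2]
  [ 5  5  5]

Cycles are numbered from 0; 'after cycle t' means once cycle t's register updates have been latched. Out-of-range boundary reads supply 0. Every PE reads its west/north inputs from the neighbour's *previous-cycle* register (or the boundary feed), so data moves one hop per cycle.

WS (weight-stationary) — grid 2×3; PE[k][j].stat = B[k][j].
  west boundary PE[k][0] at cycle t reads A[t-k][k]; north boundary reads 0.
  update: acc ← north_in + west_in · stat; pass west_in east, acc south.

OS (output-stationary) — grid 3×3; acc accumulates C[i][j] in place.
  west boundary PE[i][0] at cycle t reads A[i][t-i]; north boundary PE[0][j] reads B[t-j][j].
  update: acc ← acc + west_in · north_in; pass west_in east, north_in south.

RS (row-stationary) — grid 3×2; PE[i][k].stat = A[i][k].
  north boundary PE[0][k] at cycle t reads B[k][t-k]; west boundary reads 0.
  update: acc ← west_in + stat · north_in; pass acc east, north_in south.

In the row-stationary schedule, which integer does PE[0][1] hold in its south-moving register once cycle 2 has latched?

RS 3×2: PE[0][1] cycle-by-cycle (with neighbour feeds):
  @0  [0,0]  acc 5  |  →5  ↓5
  @0  [0,1]  acc 0  |  →0  ↓0
  @1  [0,0]  acc 6  |  →6  ↓6
  @1  [0,1]  acc 35  |  →35  ↓5
  @2  [0,0]  acc 2  |  →2  ↓2
  @2  [0,1]  acc 36  |  →36  ↓5

register = 5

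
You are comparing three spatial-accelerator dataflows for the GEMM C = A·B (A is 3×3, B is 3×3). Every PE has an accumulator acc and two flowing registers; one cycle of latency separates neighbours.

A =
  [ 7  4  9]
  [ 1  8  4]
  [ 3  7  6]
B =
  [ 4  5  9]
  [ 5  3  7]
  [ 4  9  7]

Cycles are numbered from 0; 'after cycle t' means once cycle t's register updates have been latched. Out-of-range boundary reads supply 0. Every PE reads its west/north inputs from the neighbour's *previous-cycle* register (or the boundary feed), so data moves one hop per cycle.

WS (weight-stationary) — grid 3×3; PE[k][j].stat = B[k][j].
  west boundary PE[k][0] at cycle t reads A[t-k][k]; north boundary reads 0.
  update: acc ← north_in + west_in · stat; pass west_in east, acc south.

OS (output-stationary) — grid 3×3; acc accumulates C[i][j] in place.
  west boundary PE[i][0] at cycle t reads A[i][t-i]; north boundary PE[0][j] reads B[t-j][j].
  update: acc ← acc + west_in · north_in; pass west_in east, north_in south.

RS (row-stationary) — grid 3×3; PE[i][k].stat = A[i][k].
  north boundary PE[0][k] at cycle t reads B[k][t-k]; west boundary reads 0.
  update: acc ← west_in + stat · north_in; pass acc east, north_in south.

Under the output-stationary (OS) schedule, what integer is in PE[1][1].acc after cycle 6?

OS (3×3). Following PE[1][1] plus its west/north inputs:
  [0] (0,1) acc=0 (h:0 v:0)
  [0] (1,0) acc=0 (h:0 v:0)
  [0] (1,1) acc=0 (h:0 v:0)
  [1] (0,1) acc=35 (h:7 v:5)
  [1] (1,0) acc=4 (h:1 v:4)
  [1] (1,1) acc=0 (h:0 v:0)
  [2] (0,1) acc=47 (h:4 v:3)
  [2] (1,0) acc=44 (h:8 v:5)
  [2] (1,1) acc=5 (h:1 v:5)
  [3] (0,1) acc=128 (h:9 v:9)
  [3] (1,0) acc=60 (h:4 v:4)
  [3] (1,1) acc=29 (h:8 v:3)
  [4] (0,1) acc=128 (h:0 v:0)
  [4] (1,0) acc=60 (h:0 v:0)
  [4] (1,1) acc=65 (h:4 v:9)
  [5] (0,1) acc=128 (h:0 v:0)
  [5] (1,0) acc=60 (h:0 v:0)
  [5] (1,1) acc=65 (h:0 v:0)
  [6] (0,1) acc=128 (h:0 v:0)
  [6] (1,0) acc=60 (h:0 v:0)
  [6] (1,1) acc=65 (h:0 v:0)

PE[1][1].acc = 65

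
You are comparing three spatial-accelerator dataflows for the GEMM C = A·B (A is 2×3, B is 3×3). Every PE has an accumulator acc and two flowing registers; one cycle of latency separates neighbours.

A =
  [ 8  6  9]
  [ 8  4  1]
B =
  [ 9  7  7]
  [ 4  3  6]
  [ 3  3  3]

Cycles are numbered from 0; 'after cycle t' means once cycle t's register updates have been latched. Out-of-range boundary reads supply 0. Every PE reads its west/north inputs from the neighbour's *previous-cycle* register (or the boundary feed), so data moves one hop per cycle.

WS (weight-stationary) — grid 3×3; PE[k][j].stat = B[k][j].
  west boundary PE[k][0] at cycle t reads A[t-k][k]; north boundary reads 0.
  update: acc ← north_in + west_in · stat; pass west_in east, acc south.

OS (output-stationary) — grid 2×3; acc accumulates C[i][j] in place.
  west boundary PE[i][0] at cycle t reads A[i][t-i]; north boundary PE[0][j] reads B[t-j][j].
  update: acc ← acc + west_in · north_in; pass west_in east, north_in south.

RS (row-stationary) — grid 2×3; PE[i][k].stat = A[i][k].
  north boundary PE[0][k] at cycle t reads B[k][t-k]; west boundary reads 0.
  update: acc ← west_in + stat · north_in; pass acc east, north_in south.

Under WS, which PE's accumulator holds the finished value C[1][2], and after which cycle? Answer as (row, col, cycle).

(row, col, cycle) = (2, 2, 5)

WS: C[1][2] accumulates in PE[2][2]:
  [0] (2,2) acc=0 (h:0 v:0)
  [1] (2,2) acc=0 (h:0 v:0)
  [2] (2,2) acc=0 (h:0 v:0)
  [3] (2,2) acc=0 (h:0 v:0)
  [4] (2,2) acc=119 (h:9 v:119)
  [5] (2,2) acc=83 (h:1 v:83)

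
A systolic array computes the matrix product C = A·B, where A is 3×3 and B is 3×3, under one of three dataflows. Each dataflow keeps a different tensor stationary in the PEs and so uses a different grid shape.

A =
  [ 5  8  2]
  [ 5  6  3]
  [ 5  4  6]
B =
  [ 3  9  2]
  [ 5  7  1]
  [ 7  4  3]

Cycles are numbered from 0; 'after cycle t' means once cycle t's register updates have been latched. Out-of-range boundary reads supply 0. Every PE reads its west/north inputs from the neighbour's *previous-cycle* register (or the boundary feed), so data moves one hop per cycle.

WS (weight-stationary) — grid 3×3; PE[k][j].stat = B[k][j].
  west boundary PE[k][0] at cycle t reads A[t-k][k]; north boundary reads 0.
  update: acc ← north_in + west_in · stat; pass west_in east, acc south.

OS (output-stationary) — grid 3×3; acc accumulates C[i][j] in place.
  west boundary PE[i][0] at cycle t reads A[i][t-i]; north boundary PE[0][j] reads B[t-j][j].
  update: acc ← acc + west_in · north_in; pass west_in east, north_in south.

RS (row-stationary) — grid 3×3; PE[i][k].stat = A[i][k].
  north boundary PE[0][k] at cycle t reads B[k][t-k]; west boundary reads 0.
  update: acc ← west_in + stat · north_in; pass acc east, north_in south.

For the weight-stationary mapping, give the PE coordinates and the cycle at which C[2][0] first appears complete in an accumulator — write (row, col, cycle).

Under WS, C[2][0] lands at PE[2][0]:
  @0  [2,0]  acc 0  |  →0  ↓0
  @1  [2,0]  acc 0  |  →0  ↓0
  @2  [2,0]  acc 69  |  →2  ↓69
  @3  [2,0]  acc 66  |  →3  ↓66
  @4  [2,0]  acc 77  |  →6  ↓77

(row, col, cycle) = (2, 0, 4)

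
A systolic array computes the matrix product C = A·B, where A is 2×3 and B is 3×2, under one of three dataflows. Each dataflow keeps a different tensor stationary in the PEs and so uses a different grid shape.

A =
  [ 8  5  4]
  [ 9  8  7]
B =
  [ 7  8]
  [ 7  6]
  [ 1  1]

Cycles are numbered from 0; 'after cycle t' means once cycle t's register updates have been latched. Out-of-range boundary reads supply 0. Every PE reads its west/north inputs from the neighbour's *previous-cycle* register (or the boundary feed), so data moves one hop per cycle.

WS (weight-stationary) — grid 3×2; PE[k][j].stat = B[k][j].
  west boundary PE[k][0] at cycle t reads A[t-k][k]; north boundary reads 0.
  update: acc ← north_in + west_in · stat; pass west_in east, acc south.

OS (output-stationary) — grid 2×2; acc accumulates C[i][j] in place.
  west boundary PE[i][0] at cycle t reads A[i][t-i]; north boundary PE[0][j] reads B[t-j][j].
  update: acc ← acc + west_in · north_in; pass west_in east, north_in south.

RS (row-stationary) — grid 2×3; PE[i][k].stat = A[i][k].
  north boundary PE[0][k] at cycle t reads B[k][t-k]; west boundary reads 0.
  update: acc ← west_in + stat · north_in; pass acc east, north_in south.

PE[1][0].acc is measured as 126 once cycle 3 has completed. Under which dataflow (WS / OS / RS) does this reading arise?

dataflow = OS

WS (3×2 grid), PE[1][0]:
  @0  [1,0]  acc 0  |  →0  ↓0
  @1  [1,0]  acc 91  |  →5  ↓91
  @2  [1,0]  acc 119  |  →8  ↓119
  @3  [1,0]  acc 0  |  →0  ↓0
OS (2×2 grid), PE[1][0]:
  @0  [1,0]  acc 0  |  →0  ↓0
  @1  [1,0]  acc 63  |  →9  ↓7
  @2  [1,0]  acc 119  |  →8  ↓7
  @3  [1,0]  acc 126  |  →7  ↓1
RS (2×3 grid), PE[1][0]:
  @0  [1,0]  acc 0  |  →0  ↓0
  @1  [1,0]  acc 63  |  →63  ↓7
  @2  [1,0]  acc 72  |  →72  ↓8
  @3  [1,0]  acc 0  |  →0  ↓0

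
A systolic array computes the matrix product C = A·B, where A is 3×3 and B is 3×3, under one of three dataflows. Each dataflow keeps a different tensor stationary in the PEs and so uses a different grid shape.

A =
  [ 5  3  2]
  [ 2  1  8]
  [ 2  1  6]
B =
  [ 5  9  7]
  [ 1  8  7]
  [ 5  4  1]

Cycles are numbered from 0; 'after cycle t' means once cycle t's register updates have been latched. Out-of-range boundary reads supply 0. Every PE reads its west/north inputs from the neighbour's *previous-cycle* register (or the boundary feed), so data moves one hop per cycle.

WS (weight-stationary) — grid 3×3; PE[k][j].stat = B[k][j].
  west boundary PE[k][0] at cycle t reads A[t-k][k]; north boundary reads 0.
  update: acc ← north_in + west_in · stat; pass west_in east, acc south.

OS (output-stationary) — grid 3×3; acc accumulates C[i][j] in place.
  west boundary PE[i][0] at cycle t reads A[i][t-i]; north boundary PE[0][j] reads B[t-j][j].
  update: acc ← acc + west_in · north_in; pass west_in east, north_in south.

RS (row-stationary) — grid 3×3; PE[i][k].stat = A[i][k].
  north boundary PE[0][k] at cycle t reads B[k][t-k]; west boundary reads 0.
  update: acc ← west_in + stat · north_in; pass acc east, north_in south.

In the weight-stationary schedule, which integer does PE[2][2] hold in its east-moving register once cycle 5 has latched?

register = 8

WS (3×3). Following PE[2][2] plus its west/north inputs:
  [0] (1,2) acc=0 (h:0 v:0)
  [0] (2,1) acc=0 (h:0 v:0)
  [0] (2,2) acc=0 (h:0 v:0)
  [1] (1,2) acc=0 (h:0 v:0)
  [1] (2,1) acc=0 (h:0 v:0)
  [1] (2,2) acc=0 (h:0 v:0)
  [2] (1,2) acc=0 (h:0 v:0)
  [2] (2,1) acc=0 (h:0 v:0)
  [2] (2,2) acc=0 (h:0 v:0)
  [3] (1,2) acc=56 (h:3 v:56)
  [3] (2,1) acc=77 (h:2 v:77)
  [3] (2,2) acc=0 (h:0 v:0)
  [4] (1,2) acc=21 (h:1 v:21)
  [4] (2,1) acc=58 (h:8 v:58)
  [4] (2,2) acc=58 (h:2 v:58)
  [5] (1,2) acc=21 (h:1 v:21)
  [5] (2,1) acc=50 (h:6 v:50)
  [5] (2,2) acc=29 (h:8 v:29)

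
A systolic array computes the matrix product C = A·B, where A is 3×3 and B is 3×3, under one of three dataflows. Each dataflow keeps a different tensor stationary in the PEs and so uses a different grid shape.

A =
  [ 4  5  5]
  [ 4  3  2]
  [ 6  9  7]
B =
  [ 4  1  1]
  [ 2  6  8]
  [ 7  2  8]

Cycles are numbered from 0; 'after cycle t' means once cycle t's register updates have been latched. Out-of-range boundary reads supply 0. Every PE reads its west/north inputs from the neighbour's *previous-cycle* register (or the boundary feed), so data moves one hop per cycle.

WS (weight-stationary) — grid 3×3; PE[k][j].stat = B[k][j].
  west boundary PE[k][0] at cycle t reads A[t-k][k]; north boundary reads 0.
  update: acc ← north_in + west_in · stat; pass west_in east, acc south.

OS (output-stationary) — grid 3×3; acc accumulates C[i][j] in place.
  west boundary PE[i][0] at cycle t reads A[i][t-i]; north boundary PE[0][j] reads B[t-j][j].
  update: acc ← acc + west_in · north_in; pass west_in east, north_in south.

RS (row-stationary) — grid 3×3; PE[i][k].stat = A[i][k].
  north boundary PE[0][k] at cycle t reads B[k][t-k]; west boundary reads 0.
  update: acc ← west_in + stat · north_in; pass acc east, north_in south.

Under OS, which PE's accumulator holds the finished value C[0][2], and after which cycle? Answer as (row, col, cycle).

OS — PE[0][2] is where C[0][2] collects:
  @0  [0,2]  acc 0  |  →0  ↓0
  @1  [0,2]  acc 0  |  →0  ↓0
  @2  [0,2]  acc 4  |  →4  ↓1
  @3  [0,2]  acc 44  |  →5  ↓8
  @4  [0,2]  acc 84  |  →5  ↓8

(row, col, cycle) = (0, 2, 4)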